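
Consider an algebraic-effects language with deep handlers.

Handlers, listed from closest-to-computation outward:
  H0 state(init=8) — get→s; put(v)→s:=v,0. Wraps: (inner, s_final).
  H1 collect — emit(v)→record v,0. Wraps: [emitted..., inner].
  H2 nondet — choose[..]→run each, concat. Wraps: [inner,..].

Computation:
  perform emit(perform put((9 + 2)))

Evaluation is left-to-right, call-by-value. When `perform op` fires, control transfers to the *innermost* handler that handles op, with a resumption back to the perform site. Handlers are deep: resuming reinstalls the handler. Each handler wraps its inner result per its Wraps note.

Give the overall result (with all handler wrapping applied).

Evaluation trace:
put(11) @ H0 ⇒ s:=11
emit(0) @ H1 ⇒ out+=0
H0 returns (0, 11)
H1 returns [0, (0, 11)]
H2 returns [[0, (0, 11)]]
= [[0, (0, 11)]]

Answer: [[0, (0, 11)]]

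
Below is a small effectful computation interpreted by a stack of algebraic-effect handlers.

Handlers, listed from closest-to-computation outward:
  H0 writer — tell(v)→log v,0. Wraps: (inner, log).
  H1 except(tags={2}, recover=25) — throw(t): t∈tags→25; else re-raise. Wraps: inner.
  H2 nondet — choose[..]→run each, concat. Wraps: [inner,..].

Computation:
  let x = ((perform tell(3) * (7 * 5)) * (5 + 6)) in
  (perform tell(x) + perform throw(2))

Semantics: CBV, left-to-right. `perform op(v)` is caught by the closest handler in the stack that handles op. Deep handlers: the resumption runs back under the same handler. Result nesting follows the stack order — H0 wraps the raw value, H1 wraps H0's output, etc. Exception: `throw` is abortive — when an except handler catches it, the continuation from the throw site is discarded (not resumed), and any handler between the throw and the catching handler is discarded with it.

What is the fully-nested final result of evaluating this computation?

Evaluation trace:
tell(3) @ H0 ⇒ log+=3
tell(0) @ H0 ⇒ log+=0
throw(2) @ H1 caught ⇒ 25
H2 returns [25]
= [25]

Answer: [25]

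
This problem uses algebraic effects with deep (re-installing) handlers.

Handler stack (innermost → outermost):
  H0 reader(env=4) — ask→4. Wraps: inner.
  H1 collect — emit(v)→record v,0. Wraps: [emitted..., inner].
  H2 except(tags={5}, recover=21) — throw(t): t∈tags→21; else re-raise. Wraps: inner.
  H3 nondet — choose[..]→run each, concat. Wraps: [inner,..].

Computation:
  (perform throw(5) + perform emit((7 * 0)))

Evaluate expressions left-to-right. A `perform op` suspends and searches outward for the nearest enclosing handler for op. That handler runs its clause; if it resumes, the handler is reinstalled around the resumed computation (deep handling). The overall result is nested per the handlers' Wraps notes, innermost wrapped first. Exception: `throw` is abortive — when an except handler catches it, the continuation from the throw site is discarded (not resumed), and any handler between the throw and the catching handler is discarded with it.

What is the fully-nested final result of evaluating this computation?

Answer: [21]

Evaluation trace:
throw(5) @ H2 caught ⇒ 21
H3 returns [21]
= [21]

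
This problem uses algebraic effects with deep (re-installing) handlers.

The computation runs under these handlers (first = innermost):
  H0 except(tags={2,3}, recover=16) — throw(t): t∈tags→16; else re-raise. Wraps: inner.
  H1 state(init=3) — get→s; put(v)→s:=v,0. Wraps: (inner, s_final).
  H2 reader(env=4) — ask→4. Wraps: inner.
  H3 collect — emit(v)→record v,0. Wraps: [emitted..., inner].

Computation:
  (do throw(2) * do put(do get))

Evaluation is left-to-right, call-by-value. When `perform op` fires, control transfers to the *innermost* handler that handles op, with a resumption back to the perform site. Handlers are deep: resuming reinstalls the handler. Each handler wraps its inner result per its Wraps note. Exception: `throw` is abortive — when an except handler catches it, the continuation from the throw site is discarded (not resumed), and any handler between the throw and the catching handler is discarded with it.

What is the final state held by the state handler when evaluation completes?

Working:
throw(2) @ H0 caught ⇒ 16
H1 returns (16, 3)
H2 returns (16, 3)
H3 returns [(16, 3)]
= [(16, 3)]

Answer: 3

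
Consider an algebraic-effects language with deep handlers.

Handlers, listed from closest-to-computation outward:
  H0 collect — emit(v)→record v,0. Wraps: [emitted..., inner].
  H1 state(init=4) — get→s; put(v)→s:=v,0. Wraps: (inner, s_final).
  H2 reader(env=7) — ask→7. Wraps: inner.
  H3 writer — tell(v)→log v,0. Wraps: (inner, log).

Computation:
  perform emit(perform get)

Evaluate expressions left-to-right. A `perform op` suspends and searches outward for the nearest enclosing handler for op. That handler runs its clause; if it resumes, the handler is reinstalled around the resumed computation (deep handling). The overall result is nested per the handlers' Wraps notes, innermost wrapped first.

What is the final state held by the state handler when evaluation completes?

Evaluation trace:
get @ H1 ⇒ 4
emit(4) @ H0 ⇒ out+=4
H0 returns [4, 0]
H1 returns ([4, 0], 4)
H2 returns ([4, 0], 4)
H3 returns (([4, 0], 4), ())
= (([4, 0], 4), ())

Answer: 4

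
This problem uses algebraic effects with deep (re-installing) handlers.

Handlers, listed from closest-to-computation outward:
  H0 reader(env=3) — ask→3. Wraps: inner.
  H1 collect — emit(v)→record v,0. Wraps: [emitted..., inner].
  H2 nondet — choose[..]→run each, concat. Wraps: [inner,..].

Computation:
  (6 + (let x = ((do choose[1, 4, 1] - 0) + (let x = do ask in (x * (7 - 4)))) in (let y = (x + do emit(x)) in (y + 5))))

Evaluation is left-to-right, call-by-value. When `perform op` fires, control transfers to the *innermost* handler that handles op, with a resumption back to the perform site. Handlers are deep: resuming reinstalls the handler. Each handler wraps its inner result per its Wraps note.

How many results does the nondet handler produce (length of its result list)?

Answer: 3

Working:
choose[1, 4, 1] @ H2
  branch[0] choose=1:
    ask @ H0 ⇒ 3
    emit(10) @ H1 ⇒ out+=10
    H0 returns 21
    H1 returns [10, 21]
    H2 returns [[10, 21]]
  branch[1] choose=4:
    ask @ H0 ⇒ 3
    emit(13) @ H1 ⇒ out+=13
    H0 returns 24
    H1 returns [13, 24]
    H2 returns [[13, 24]]
  branch[2] choose=1:
    ask @ H0 ⇒ 3
    emit(10) @ H1 ⇒ out+=10
    H0 returns 21
    H1 returns [10, 21]
    H2 returns [[10, 21]]
= [[10, 21], [13, 24], [10, 21]]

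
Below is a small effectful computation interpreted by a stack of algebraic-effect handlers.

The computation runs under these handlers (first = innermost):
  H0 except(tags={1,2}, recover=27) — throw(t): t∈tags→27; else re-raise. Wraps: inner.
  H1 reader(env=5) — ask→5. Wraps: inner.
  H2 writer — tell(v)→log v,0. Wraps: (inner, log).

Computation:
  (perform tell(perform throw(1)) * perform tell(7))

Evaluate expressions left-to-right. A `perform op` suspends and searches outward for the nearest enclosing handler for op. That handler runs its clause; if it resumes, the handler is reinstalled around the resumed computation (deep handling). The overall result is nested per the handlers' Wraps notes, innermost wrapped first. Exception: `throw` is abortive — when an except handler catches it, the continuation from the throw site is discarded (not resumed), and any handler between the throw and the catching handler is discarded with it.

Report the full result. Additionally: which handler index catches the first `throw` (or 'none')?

Answer: (27, ()) ; first throw caught by: H0

Evaluation trace:
throw(1) @ H0 caught ⇒ 27
H1 returns 27
H2 returns (27, ())
= (27, ())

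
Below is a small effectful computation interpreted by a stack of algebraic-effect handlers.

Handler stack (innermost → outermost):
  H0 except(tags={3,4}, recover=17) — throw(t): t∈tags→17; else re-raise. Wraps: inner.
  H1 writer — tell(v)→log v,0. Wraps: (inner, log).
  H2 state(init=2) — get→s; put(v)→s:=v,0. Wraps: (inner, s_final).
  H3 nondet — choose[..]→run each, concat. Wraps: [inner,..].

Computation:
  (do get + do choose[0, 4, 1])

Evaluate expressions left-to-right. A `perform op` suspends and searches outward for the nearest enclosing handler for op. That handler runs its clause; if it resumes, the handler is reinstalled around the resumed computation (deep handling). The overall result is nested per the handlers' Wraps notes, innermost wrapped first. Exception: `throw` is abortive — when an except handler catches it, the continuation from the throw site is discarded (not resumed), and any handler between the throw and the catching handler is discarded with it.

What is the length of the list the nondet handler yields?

Working:
get @ H2 ⇒ 2
choose[0, 4, 1] @ H3
  branch[0] choose=0:
    H0 returns 2
    H1 returns (2, ())
    H2 returns ((2, ()), 2)
    H3 returns [((2, ()), 2)]
  branch[1] choose=4:
    H0 returns 6
    H1 returns (6, ())
    H2 returns ((6, ()), 2)
    H3 returns [((6, ()), 2)]
  branch[2] choose=1:
    H0 returns 3
    H1 returns (3, ())
    H2 returns ((3, ()), 2)
    H3 returns [((3, ()), 2)]
= [((2, ()), 2), ((6, ()), 2), ((3, ()), 2)]

Answer: 3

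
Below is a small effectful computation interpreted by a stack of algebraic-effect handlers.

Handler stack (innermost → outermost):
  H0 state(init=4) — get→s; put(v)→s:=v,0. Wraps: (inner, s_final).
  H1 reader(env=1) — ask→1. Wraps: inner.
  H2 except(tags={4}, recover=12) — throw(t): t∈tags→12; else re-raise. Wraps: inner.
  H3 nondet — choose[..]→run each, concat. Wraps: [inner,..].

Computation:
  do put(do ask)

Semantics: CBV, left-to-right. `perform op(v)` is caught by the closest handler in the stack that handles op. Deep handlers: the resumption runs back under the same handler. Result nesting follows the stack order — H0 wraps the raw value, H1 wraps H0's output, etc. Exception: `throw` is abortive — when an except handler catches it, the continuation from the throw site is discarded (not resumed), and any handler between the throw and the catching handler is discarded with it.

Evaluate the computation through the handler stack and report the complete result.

Working:
ask @ H1 ⇒ 1
put(1) @ H0 ⇒ s:=1
H0 returns (0, 1)
H1 returns (0, 1)
H2 returns (0, 1)
H3 returns [(0, 1)]
= [(0, 1)]

Answer: [(0, 1)]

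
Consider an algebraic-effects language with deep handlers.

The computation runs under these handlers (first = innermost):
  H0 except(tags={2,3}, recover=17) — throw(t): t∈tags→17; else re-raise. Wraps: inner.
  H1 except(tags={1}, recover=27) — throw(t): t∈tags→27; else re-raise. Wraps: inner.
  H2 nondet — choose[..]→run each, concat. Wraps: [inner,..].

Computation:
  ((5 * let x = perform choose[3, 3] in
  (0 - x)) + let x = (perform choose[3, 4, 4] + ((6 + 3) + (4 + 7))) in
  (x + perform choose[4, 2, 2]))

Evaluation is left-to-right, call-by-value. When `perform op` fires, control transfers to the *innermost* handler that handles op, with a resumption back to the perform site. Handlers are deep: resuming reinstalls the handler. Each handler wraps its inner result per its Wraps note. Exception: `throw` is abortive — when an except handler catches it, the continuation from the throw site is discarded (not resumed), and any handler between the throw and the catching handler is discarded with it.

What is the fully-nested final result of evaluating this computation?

Answer: [12, 10, 10, 13, 11, 11, 13, 11, 11, 12, 10, 10, 13, 11, 11, 13, 11, 11]

Step-by-step:
choose[3, 3] @ H2
  branch[0] choose=3:
    choose[3, 4, 4] @ H2
      branch[0] choose=3:
        choose[4, 2, 2] @ H2
          branch[0] choose=4:
            H0 returns 12
            H1 returns 12
            H2 returns [12]
          branch[1] choose=2:
            H0 returns 10
            H1 returns 10
            H2 returns [10]
          branch[2] choose=2:
            H0 returns 10
            H1 returns 10
            H2 returns [10]
      branch[1] choose=4:
        choose[4, 2, 2] @ H2
          branch[0] choose=4:
            H0 returns 13
            H1 returns 13
            H2 returns [13]
          branch[1] choose=2:
            H0 returns 11
            H1 returns 11
            H2 returns [11]
          branch[2] choose=2:
            H0 returns 11
            H1 returns 11
            H2 returns [11]
      branch[2] choose=4:
        choose[4, 2, 2] @ H2
          branch[0] choose=4:
            H0 returns 13
            H1 returns 13
            H2 returns [13]
          branch[1] choose=2:
            H0 returns 11
            H1 returns 11
            H2 returns [11]
          branch[2] choose=2:
            H0 returns 11
            H1 returns 11
            H2 returns [11]
  branch[1] choose=3:
    choose[3, 4, 4] @ H2
      branch[0] choose=3:
        choose[4, 2, 2] @ H2
          branch[0] choose=4:
            H0 returns 12
            H1 returns 12
            H2 returns [12]
          branch[1] choose=2:
            H0 returns 10
            H1 returns 10
            H2 returns [10]
          branch[2] choose=2:
            H0 returns 10
            H1 returns 10
            H2 returns [10]
      branch[1] choose=4:
        choose[4, 2, 2] @ H2
          branch[0] choose=4:
            H0 returns 13
            H1 returns 13
            H2 returns [13]
          branch[1] choose=2:
            H0 returns 11
            H1 returns 11
            H2 returns [11]
          branch[2] choose=2:
            H0 returns 11
            H1 returns 11
            H2 returns [11]
      branch[2] choose=4:
        choose[4, 2, 2] @ H2
          branch[0] choose=4:
            H0 returns 13
            H1 returns 13
            H2 returns [13]
          branch[1] choose=2:
            H0 returns 11
            H1 returns 11
            H2 returns [11]
          branch[2] choose=2:
            H0 returns 11
            H1 returns 11
            H2 returns [11]
= [12, 10, 10, 13, 11, 11, 13, 11, 11, 12, 10, 10, 13, 11, 11, 13, 11, 11]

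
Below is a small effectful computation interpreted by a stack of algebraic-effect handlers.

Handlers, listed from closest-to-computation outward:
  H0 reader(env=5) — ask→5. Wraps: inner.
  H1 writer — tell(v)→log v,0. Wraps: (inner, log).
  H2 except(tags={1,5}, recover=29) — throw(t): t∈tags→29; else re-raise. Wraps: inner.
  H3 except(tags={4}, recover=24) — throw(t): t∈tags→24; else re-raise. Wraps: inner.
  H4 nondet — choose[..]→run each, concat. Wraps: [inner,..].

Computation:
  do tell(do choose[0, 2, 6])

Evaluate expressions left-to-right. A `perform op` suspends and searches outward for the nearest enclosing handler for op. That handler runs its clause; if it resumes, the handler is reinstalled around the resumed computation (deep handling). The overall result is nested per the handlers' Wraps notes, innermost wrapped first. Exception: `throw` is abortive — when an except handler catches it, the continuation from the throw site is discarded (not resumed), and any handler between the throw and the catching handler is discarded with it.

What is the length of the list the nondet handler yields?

Answer: 3

Step-by-step:
choose[0, 2, 6] @ H4
  branch[0] choose=0:
    tell(0) @ H1 ⇒ log+=0
    H0 returns 0
    H1 returns (0, (0))
    H2 returns (0, (0))
    H3 returns (0, (0))
    H4 returns [(0, (0))]
  branch[1] choose=2:
    tell(2) @ H1 ⇒ log+=2
    H0 returns 0
    H1 returns (0, (2))
    H2 returns (0, (2))
    H3 returns (0, (2))
    H4 returns [(0, (2))]
  branch[2] choose=6:
    tell(6) @ H1 ⇒ log+=6
    H0 returns 0
    H1 returns (0, (6))
    H2 returns (0, (6))
    H3 returns (0, (6))
    H4 returns [(0, (6))]
= [(0, (0)), (0, (2)), (0, (6))]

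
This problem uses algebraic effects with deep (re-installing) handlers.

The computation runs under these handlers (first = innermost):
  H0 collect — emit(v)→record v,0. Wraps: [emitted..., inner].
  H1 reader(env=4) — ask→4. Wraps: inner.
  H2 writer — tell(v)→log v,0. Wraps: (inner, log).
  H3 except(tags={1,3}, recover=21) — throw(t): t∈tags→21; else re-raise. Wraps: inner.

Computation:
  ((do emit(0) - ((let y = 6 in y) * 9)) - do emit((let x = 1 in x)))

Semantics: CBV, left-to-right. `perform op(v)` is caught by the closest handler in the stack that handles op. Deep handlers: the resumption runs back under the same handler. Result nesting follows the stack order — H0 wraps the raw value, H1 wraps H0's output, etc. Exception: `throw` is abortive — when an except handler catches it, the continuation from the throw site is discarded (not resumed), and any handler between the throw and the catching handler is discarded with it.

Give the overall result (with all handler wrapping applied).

Answer: ([0, 1, -54], ())

Step-by-step:
emit(0) @ H0 ⇒ out+=0
emit(1) @ H0 ⇒ out+=1
H0 returns [0, 1, -54]
H1 returns [0, 1, -54]
H2 returns ([0, 1, -54], ())
H3 returns ([0, 1, -54], ())
= ([0, 1, -54], ())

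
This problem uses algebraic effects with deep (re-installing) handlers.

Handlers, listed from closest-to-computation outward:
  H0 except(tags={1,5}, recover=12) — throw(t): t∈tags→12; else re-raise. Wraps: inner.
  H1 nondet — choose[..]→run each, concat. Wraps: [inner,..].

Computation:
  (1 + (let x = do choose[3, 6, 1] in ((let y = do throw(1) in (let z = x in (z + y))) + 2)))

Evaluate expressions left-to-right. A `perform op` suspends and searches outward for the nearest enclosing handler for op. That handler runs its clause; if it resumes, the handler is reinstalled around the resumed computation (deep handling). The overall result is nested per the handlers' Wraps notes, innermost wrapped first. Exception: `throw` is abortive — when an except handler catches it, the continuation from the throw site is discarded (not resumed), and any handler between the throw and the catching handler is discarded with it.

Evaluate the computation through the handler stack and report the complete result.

Evaluation trace:
choose[3, 6, 1] @ H1
  branch[0] choose=3:
    throw(1) @ H0 caught ⇒ 12
    H1 returns [12]
  branch[1] choose=6:
    throw(1) @ H0 caught ⇒ 12
    H1 returns [12]
  branch[2] choose=1:
    throw(1) @ H0 caught ⇒ 12
    H1 returns [12]
= [12, 12, 12]

Answer: [12, 12, 12]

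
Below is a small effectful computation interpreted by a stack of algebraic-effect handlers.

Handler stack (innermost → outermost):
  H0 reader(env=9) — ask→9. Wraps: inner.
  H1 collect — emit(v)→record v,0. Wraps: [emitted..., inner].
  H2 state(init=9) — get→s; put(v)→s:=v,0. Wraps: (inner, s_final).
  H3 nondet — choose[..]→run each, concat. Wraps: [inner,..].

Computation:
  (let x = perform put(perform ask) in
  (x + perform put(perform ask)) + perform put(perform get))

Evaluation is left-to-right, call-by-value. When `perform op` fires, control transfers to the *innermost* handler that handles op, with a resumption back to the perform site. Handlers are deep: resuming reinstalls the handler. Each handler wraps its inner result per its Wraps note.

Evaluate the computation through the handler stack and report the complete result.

Step-by-step:
ask @ H0 ⇒ 9
put(9) @ H2 ⇒ s:=9
ask @ H0 ⇒ 9
put(9) @ H2 ⇒ s:=9
get @ H2 ⇒ 9
put(9) @ H2 ⇒ s:=9
H0 returns 0
H1 returns [0]
H2 returns ([0], 9)
H3 returns [([0], 9)]
= [([0], 9)]

Answer: [([0], 9)]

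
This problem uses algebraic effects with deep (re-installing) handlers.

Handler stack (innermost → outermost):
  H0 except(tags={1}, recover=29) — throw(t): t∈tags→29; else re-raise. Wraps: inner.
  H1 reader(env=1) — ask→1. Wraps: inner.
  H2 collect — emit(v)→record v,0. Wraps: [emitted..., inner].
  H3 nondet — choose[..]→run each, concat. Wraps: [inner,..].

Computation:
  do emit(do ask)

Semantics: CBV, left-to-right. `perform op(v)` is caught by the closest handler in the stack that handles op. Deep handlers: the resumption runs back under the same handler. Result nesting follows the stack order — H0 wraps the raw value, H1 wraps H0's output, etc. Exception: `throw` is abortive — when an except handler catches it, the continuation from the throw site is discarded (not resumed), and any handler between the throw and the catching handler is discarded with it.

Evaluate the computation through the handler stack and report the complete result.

Answer: [[1, 0]]

Evaluation trace:
ask @ H1 ⇒ 1
emit(1) @ H2 ⇒ out+=1
H0 returns 0
H1 returns 0
H2 returns [1, 0]
H3 returns [[1, 0]]
= [[1, 0]]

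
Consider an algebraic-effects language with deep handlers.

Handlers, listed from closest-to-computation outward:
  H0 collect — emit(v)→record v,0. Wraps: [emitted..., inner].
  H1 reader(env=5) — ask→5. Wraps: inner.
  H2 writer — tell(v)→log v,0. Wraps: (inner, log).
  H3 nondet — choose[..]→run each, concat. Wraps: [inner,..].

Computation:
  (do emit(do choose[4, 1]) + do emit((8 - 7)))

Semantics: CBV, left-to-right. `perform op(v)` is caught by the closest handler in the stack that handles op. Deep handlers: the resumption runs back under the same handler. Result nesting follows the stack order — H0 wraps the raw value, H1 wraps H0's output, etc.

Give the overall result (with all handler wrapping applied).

Answer: [([4, 1, 0], ()), ([1, 1, 0], ())]

Evaluation trace:
choose[4, 1] @ H3
  branch[0] choose=4:
    emit(4) @ H0 ⇒ out+=4
    emit(1) @ H0 ⇒ out+=1
    H0 returns [4, 1, 0]
    H1 returns [4, 1, 0]
    H2 returns ([4, 1, 0], ())
    H3 returns [([4, 1, 0], ())]
  branch[1] choose=1:
    emit(1) @ H0 ⇒ out+=1
    emit(1) @ H0 ⇒ out+=1
    H0 returns [1, 1, 0]
    H1 returns [1, 1, 0]
    H2 returns ([1, 1, 0], ())
    H3 returns [([1, 1, 0], ())]
= [([4, 1, 0], ()), ([1, 1, 0], ())]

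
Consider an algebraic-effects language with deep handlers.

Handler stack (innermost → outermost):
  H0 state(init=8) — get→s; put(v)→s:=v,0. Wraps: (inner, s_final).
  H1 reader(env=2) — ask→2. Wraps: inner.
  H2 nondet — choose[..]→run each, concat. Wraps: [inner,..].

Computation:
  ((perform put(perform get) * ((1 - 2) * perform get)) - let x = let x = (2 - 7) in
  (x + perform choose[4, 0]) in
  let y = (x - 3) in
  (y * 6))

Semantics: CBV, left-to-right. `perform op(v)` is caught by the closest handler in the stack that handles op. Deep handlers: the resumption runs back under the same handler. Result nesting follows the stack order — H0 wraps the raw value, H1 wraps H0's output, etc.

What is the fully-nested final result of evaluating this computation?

Working:
get @ H0 ⇒ 8
put(8) @ H0 ⇒ s:=8
get @ H0 ⇒ 8
choose[4, 0] @ H2
  branch[0] choose=4:
    H0 returns (24, 8)
    H1 returns (24, 8)
    H2 returns [(24, 8)]
  branch[1] choose=0:
    H0 returns (48, 8)
    H1 returns (48, 8)
    H2 returns [(48, 8)]
= [(24, 8), (48, 8)]

Answer: [(24, 8), (48, 8)]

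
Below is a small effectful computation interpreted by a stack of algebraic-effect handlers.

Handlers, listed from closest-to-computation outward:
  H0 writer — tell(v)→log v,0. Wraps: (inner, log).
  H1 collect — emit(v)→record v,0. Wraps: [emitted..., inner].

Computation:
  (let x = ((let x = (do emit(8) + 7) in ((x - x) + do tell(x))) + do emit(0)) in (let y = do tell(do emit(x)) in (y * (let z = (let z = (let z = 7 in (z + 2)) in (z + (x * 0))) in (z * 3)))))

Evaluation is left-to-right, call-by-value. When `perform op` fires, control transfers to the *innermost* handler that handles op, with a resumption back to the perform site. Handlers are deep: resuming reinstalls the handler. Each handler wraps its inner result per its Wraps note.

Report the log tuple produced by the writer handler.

Answer: (7, 0)

Step-by-step:
emit(8) @ H1 ⇒ out+=8
tell(7) @ H0 ⇒ log+=7
emit(0) @ H1 ⇒ out+=0
emit(0) @ H1 ⇒ out+=0
tell(0) @ H0 ⇒ log+=0
H0 returns (0, (7, 0))
H1 returns [8, 0, 0, (0, (7, 0))]
= [8, 0, 0, (0, (7, 0))]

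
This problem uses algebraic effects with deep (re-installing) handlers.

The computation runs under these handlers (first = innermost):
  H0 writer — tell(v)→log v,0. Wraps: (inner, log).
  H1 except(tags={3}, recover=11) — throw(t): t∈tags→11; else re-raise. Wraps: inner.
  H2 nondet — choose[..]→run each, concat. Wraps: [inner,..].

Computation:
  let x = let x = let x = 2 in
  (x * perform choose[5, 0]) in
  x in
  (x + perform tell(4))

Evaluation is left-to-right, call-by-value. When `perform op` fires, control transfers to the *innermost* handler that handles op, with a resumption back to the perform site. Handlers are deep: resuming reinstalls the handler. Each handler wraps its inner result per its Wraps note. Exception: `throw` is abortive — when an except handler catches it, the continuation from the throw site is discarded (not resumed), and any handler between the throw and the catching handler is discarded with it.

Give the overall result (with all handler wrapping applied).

Evaluation trace:
choose[5, 0] @ H2
  branch[0] choose=5:
    tell(4) @ H0 ⇒ log+=4
    H0 returns (10, (4))
    H1 returns (10, (4))
    H2 returns [(10, (4))]
  branch[1] choose=0:
    tell(4) @ H0 ⇒ log+=4
    H0 returns (0, (4))
    H1 returns (0, (4))
    H2 returns [(0, (4))]
= [(10, (4)), (0, (4))]

Answer: [(10, (4)), (0, (4))]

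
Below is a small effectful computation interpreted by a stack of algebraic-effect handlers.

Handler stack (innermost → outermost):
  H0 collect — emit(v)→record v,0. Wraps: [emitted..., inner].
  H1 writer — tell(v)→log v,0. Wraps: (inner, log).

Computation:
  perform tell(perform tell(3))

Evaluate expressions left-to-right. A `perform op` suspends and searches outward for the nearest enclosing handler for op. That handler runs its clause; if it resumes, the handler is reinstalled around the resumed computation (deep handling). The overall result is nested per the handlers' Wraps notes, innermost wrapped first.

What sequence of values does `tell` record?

Answer: (3, 0)

Step-by-step:
tell(3) @ H1 ⇒ log+=3
tell(0) @ H1 ⇒ log+=0
H0 returns [0]
H1 returns ([0], (3, 0))
= ([0], (3, 0))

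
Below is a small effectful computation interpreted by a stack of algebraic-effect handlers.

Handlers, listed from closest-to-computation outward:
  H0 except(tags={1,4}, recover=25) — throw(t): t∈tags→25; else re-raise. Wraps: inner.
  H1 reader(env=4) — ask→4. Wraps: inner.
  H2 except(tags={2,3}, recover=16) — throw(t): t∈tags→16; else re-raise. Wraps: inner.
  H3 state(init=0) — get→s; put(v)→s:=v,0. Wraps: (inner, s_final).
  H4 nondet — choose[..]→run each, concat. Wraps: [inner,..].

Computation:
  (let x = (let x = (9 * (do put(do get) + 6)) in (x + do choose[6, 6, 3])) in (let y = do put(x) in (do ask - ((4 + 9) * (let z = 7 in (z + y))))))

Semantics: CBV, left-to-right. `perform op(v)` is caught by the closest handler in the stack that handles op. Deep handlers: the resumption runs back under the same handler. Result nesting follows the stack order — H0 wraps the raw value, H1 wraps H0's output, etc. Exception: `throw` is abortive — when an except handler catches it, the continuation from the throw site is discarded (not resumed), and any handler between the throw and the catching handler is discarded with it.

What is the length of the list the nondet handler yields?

Evaluation trace:
get @ H3 ⇒ 0
put(0) @ H3 ⇒ s:=0
choose[6, 6, 3] @ H4
  branch[0] choose=6:
    put(60) @ H3 ⇒ s:=60
    ask @ H1 ⇒ 4
    H0 returns -87
    H1 returns -87
    H2 returns -87
    H3 returns (-87, 60)
    H4 returns [(-87, 60)]
  branch[1] choose=6:
    put(60) @ H3 ⇒ s:=60
    ask @ H1 ⇒ 4
    H0 returns -87
    H1 returns -87
    H2 returns -87
    H3 returns (-87, 60)
    H4 returns [(-87, 60)]
  branch[2] choose=3:
    put(57) @ H3 ⇒ s:=57
    ask @ H1 ⇒ 4
    H0 returns -87
    H1 returns -87
    H2 returns -87
    H3 returns (-87, 57)
    H4 returns [(-87, 57)]
= [(-87, 60), (-87, 60), (-87, 57)]

Answer: 3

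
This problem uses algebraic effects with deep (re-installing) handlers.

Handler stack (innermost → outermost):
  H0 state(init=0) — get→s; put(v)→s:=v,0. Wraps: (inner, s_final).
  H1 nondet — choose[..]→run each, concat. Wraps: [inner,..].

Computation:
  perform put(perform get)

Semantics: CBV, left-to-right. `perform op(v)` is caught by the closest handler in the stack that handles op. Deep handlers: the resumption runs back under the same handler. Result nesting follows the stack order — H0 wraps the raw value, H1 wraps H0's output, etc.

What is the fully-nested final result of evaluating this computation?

Answer: [(0, 0)]

Step-by-step:
get @ H0 ⇒ 0
put(0) @ H0 ⇒ s:=0
H0 returns (0, 0)
H1 returns [(0, 0)]
= [(0, 0)]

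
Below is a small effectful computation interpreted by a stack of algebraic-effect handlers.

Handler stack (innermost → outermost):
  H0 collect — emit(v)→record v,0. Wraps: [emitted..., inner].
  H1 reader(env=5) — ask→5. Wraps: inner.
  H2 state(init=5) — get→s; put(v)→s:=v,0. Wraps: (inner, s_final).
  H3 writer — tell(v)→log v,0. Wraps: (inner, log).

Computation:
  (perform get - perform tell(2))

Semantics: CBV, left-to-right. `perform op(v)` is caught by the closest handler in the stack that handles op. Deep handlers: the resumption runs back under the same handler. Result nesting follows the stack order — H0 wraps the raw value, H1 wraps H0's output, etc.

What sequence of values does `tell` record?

Step-by-step:
get @ H2 ⇒ 5
tell(2) @ H3 ⇒ log+=2
H0 returns [5]
H1 returns [5]
H2 returns ([5], 5)
H3 returns (([5], 5), (2))
= (([5], 5), (2))

Answer: (2)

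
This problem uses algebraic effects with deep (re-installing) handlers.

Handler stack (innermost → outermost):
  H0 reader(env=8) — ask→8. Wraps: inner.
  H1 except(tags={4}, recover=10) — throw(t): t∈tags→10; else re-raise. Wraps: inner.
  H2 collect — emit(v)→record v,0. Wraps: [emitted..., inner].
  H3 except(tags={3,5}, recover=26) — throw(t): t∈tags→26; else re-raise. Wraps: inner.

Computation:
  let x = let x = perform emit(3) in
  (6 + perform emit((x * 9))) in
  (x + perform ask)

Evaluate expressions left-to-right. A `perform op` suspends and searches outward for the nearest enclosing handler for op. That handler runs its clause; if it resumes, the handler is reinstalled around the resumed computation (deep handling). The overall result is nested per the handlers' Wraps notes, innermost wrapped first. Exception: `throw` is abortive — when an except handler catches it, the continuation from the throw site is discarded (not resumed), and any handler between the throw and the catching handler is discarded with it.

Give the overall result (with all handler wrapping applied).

Step-by-step:
emit(3) @ H2 ⇒ out+=3
emit(0) @ H2 ⇒ out+=0
ask @ H0 ⇒ 8
H0 returns 14
H1 returns 14
H2 returns [3, 0, 14]
H3 returns [3, 0, 14]
= [3, 0, 14]

Answer: [3, 0, 14]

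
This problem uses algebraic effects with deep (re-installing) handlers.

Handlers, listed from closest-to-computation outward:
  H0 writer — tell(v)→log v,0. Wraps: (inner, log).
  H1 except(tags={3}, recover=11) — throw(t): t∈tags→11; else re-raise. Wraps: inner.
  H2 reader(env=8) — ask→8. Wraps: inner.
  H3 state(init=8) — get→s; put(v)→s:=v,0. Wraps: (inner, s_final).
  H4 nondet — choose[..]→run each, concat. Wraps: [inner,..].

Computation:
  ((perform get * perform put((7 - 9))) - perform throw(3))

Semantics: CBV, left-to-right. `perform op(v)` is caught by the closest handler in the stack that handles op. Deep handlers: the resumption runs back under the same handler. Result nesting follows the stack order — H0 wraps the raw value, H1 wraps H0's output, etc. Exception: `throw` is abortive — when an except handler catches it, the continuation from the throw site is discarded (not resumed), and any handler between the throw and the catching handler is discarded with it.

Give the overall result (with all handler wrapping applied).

Step-by-step:
get @ H3 ⇒ 8
put(-2) @ H3 ⇒ s:=-2
throw(3) @ H1 caught ⇒ 11
H2 returns 11
H3 returns (11, -2)
H4 returns [(11, -2)]
= [(11, -2)]

Answer: [(11, -2)]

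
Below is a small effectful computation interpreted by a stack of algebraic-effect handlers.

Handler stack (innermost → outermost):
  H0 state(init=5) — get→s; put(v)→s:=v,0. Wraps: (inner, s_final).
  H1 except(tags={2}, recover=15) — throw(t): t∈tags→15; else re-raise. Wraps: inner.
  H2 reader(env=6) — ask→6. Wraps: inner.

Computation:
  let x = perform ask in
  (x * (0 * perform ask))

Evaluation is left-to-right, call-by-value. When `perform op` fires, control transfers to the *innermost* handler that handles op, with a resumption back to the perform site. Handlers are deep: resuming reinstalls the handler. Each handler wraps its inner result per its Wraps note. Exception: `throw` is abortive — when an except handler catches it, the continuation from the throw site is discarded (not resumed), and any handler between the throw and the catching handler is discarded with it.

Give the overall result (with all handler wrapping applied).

Answer: (0, 5)

Working:
ask @ H2 ⇒ 6
ask @ H2 ⇒ 6
H0 returns (0, 5)
H1 returns (0, 5)
H2 returns (0, 5)
= (0, 5)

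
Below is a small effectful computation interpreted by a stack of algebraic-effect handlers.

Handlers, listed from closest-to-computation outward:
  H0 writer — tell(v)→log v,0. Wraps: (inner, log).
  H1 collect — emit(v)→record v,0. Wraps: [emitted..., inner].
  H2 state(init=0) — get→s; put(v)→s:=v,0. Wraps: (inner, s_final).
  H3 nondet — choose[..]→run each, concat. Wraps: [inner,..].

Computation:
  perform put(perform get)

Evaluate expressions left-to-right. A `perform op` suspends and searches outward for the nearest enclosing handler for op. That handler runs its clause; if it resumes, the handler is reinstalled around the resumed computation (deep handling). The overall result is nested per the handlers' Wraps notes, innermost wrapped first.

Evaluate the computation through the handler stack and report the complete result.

Answer: [([(0, ())], 0)]

Evaluation trace:
get @ H2 ⇒ 0
put(0) @ H2 ⇒ s:=0
H0 returns (0, ())
H1 returns [(0, ())]
H2 returns ([(0, ())], 0)
H3 returns [([(0, ())], 0)]
= [([(0, ())], 0)]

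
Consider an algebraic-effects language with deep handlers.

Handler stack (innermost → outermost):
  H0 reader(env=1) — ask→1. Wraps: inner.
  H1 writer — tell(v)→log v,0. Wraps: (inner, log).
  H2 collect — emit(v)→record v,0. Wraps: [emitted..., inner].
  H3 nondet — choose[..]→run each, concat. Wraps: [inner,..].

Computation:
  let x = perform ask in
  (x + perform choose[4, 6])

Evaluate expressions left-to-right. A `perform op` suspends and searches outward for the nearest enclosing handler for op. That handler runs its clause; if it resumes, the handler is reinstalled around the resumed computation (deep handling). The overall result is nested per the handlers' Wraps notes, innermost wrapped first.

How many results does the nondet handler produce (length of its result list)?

Working:
ask @ H0 ⇒ 1
choose[4, 6] @ H3
  branch[0] choose=4:
    H0 returns 5
    H1 returns (5, ())
    H2 returns [(5, ())]
    H3 returns [[(5, ())]]
  branch[1] choose=6:
    H0 returns 7
    H1 returns (7, ())
    H2 returns [(7, ())]
    H3 returns [[(7, ())]]
= [[(5, ())], [(7, ())]]

Answer: 2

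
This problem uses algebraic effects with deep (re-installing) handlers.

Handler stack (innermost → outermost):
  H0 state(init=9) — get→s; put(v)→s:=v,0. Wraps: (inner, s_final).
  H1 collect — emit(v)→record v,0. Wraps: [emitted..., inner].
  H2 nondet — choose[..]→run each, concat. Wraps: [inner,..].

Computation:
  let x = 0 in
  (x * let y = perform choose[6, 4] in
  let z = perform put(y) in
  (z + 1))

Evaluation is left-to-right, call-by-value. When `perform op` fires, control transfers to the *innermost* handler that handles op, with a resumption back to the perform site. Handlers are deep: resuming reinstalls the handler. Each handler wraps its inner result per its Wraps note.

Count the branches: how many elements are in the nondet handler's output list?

Answer: 2

Working:
choose[6, 4] @ H2
  branch[0] choose=6:
    put(6) @ H0 ⇒ s:=6
    H0 returns (0, 6)
    H1 returns [(0, 6)]
    H2 returns [[(0, 6)]]
  branch[1] choose=4:
    put(4) @ H0 ⇒ s:=4
    H0 returns (0, 4)
    H1 returns [(0, 4)]
    H2 returns [[(0, 4)]]
= [[(0, 6)], [(0, 4)]]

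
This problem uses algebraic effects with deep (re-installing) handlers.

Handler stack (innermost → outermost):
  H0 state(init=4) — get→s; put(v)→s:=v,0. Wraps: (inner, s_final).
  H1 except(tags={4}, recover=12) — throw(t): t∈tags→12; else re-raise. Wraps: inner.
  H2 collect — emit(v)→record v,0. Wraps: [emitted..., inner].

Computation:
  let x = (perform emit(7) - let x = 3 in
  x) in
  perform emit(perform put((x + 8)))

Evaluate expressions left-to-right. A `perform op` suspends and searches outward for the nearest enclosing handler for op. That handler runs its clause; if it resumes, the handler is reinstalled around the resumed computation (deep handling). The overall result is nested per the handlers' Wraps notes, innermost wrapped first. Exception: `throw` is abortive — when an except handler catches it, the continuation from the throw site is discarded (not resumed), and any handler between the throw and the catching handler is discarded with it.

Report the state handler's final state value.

Answer: 5

Evaluation trace:
emit(7) @ H2 ⇒ out+=7
put(5) @ H0 ⇒ s:=5
emit(0) @ H2 ⇒ out+=0
H0 returns (0, 5)
H1 returns (0, 5)
H2 returns [7, 0, (0, 5)]
= [7, 0, (0, 5)]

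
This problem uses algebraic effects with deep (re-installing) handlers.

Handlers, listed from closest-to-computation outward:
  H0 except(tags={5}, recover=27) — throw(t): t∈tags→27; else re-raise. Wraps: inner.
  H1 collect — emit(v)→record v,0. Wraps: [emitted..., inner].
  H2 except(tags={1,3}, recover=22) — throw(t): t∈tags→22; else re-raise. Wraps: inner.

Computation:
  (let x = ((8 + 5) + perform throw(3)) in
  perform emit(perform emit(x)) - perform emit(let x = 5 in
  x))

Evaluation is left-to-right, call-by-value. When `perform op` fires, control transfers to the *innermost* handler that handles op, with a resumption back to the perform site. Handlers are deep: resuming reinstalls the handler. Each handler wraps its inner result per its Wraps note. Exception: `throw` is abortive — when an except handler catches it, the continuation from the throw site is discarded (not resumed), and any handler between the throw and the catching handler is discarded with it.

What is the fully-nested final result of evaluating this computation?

Step-by-step:
throw(3) @ H0 re-raised
throw(3) @ H2 caught ⇒ 22
= 22

Answer: 22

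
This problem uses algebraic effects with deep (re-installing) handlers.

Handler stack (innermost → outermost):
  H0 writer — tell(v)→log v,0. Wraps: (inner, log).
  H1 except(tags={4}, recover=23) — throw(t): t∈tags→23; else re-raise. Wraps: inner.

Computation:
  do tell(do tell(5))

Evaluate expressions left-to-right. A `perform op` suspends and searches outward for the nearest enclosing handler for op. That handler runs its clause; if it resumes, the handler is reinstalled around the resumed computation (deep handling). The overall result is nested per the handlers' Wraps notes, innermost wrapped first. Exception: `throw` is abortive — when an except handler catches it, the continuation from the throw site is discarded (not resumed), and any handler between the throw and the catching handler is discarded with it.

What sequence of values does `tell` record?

Answer: (5, 0)

Step-by-step:
tell(5) @ H0 ⇒ log+=5
tell(0) @ H0 ⇒ log+=0
H0 returns (0, (5, 0))
H1 returns (0, (5, 0))
= (0, (5, 0))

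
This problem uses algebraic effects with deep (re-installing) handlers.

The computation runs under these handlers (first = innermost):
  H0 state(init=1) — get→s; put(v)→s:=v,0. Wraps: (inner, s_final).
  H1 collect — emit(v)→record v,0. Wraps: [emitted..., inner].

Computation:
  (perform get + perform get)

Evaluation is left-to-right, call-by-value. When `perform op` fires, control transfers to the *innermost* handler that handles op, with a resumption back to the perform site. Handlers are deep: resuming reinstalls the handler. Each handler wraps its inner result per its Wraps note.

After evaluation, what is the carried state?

Answer: 1

Step-by-step:
get @ H0 ⇒ 1
get @ H0 ⇒ 1
H0 returns (2, 1)
H1 returns [(2, 1)]
= [(2, 1)]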